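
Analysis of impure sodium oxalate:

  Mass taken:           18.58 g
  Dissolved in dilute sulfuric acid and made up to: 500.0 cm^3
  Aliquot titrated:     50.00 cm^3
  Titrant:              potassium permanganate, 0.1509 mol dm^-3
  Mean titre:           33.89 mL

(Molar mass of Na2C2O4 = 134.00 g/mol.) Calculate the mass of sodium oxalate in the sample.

2 MnO4^- + 5 C2O4^2- + 16 H^+ → 2 Mn^2+ + 10 CO2 + 8 H2O
n(KMnO4) per titration = 0.03389 × 0.1509 = 5.114 × 10^-3 mol
From the 5:2 ratio, n(Na2C2O4) in each aliquot = 5/2 × 5.114 × 10^-3 = 0.01279 mol
n(Na2C2O4) in the whole flask = 0.01279 × 500.0/50.00 = 0.1279 mol
mass of Na2C2O4 = 0.1279 × 134.00 = 17.13 g

17.13 g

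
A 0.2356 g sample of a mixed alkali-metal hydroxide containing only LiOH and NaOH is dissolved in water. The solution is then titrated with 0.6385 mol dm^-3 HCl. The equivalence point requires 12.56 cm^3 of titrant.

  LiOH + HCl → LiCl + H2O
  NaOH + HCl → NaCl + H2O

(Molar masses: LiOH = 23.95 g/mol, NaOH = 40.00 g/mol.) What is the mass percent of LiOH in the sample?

53.95 %

n(HCl) = 0.01256 × 0.6385 = 8.020 × 10^-3 mol
Let x = n(LiOH), y = n(NaOH).
Titrant: 1x + 1y = 8.020 × 10^-3;  mass: 23.95x + 40.00y = 0.2356
Solving, x = 5.307 × 10^-3 mol, y = 2.712 × 10^-3 mol
mass of LiOH = 5.307 × 10^-3 × 23.95 = 0.1271 g
% LiOH = 0.1271 / 0.2356 × 100 = 53.95 %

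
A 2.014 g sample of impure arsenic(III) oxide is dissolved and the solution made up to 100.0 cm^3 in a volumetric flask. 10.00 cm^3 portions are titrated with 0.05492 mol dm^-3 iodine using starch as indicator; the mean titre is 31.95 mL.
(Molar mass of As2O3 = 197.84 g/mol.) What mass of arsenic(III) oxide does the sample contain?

1.736 g

As2O3 + 2 I2 + 2 H2O → As2O5 + 4 HI
n(I2) per titration = 0.03195 × 0.05492 = 1.755 × 10^-3 mol
From the 1:2 ratio, n(As2O3) in each aliquot = 1/2 × 1.755 × 10^-3 = 8.773 × 10^-4 mol
n(As2O3) in the whole flask = 8.773 × 10^-4 × 100.0/10.00 = 8.773 × 10^-3 mol
mass of As2O3 = 8.773 × 10^-3 × 197.84 = 1.736 g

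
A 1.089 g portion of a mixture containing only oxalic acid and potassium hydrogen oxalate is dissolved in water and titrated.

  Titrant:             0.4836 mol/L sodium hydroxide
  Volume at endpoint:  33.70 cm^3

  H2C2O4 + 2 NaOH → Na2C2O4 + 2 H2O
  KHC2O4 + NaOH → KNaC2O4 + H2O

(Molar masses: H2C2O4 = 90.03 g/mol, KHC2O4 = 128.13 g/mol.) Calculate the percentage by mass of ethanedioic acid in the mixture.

n(NaOH) = 0.03370 × 0.4836 = 0.01630 mol
Let x = n(H2C2O4), y = n(KHC2O4).
Titrant: 2x + 1y = 0.01630;  mass: 90.03x + 128.13y = 1.089
Solving, x = 6.011 × 10^-3 mol, y = 4.276 × 10^-3 mol
mass of H2C2O4 = 6.011 × 10^-3 × 90.03 = 0.5412 g
% H2C2O4 = 0.5412 / 1.089 × 100 = 49.69 %

49.69 %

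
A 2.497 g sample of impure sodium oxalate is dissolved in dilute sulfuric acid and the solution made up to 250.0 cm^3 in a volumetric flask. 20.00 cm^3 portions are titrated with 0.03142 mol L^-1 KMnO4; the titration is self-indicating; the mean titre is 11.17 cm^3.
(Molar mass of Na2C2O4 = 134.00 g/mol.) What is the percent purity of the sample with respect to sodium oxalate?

58.86 %

2 MnO4^- + 5 C2O4^2- + 16 H^+ → 2 Mn^2+ + 10 CO2 + 8 H2O
n(KMnO4) per titration = 0.01117 × 0.03142 = 3.510 × 10^-4 mol
From the 5:2 ratio, n(Na2C2O4) in each aliquot = 5/2 × 3.510 × 10^-4 = 8.774 × 10^-4 mol
n(Na2C2O4) in the whole flask = 8.774 × 10^-4 × 250.0/20.00 = 0.01097 mol
mass of Na2C2O4 = 0.01097 × 134.00 = 1.470 g
% Na2C2O4 = 1.470 / 2.497 × 100 = 58.86 %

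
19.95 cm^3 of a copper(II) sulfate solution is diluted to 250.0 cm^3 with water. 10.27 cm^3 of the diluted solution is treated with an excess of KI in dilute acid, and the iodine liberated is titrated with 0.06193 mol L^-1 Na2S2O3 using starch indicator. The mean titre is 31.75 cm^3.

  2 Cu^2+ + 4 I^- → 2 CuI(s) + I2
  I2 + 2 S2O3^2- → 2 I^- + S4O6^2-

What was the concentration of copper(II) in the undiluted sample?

2.399 mol/L

n(S2O3^2-) = 0.03175 × 0.06193 = 1.966 × 10^-3 mol
n(I2) = n(S2O3^2-)/2 = 9.831 × 10^-4 mol
From the 2:1 ratio, n(Cu2+) in the aliquot = 2/1 × 9.831 × 10^-4 = 1.966 × 10^-3 mol
[Cu2+]_dilute = 1.966 × 10^-3 / 0.01027 = 0.1915 mol/L
[Cu2+]_original = 0.1915 × 250.0/19.95 = 2.399 mol/L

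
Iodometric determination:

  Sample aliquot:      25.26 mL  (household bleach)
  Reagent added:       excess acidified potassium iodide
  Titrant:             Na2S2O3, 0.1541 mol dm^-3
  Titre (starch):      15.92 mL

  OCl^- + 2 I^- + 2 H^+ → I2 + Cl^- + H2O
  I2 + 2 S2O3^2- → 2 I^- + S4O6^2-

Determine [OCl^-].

n(S2O3^2-) = 0.01592 × 0.1541 = 2.453 × 10^-3 mol
n(I2) = n(S2O3^2-)/2 = 1.227 × 10^-3 mol
n(OCl^-) in the aliquot = 1.227 × 10^-3 mol (1:1 ratio)
[OCl^-] = 1.227 × 10^-3 / 0.02526 = 0.04856 mol/L

0.04856 mol/L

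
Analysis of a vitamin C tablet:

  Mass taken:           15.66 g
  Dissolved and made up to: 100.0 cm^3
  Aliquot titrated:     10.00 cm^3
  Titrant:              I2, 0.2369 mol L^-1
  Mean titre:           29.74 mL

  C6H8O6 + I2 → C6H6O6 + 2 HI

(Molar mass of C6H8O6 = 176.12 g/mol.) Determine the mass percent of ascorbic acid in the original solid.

n(I2) per titration = 0.02974 × 0.2369 = 7.045 × 10^-3 mol
n(C6H8O6) in each aliquot = 7.045 × 10^-3 mol (1:1 ratio)
n(C6H8O6) in the whole flask = 7.045 × 10^-3 × 100.0/10.00 = 0.07045 mol
mass of C6H8O6 = 0.07045 × 176.12 = 12.41 g
% C6H8O6 = 12.41 / 15.66 × 100 = 79.24 %

79.24 %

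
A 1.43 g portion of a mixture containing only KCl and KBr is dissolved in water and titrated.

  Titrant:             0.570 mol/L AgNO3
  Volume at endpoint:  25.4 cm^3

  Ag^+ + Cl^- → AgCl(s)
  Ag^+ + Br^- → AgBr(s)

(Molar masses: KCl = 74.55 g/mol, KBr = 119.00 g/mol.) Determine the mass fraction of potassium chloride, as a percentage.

n(AgNO3) = 0.0254 × 0.570 = 0.0145 mol
Let x = n(KCl), y = n(KBr).
Titrant: 1x + 1y = 0.0145;  mass: 74.55x + 119.00y = 1.43
Solving, x = 6.59 × 10^-3 mol, y = 7.89 × 10^-3 mol
mass of KCl = 6.59 × 10^-3 × 74.55 = 0.491 g
% KCl = 0.491 / 1.43 × 100 = 34.4 %

34.4 %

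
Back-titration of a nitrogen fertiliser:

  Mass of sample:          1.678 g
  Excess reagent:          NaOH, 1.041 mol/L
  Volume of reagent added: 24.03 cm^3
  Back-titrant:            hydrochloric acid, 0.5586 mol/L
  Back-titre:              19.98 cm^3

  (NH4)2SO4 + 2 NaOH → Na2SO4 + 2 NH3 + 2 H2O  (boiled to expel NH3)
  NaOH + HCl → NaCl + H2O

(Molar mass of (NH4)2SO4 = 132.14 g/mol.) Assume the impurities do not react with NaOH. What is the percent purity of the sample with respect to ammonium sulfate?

n(NaOH) added = 0.02403 × 1.041 = 0.02502 mol
n(HCl) used in back-titration = 0.01998 × 0.5586 = 0.01116 mol
n(NaOH) left over = 0.01116 mol (1:1 ratio)
n(NaOH) consumed by analyte = 0.02502 − 0.01116 = 0.01385 mol
From the 1:2 ratio, n((NH4)2SO4) = 1/2 × 0.01385 = 6.927 × 10^-3 mol
mass of (NH4)2SO4 = 6.927 × 10^-3 × 132.14 = 0.9154 g
% (NH4)2SO4 = 0.9154 / 1.678 × 100 = 54.55 %

54.55 %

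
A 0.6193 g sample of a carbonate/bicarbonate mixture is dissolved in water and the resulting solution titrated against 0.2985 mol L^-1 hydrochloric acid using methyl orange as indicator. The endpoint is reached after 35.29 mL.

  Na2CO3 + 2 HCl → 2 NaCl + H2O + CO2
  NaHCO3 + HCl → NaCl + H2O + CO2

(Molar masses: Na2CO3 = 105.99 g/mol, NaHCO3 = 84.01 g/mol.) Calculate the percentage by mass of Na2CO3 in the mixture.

73.30 %

n(HCl) = 0.03529 × 0.2985 = 0.01053 mol
Let x = n(Na2CO3), y = n(NaHCO3).
Titrant: 2x + 1y = 0.01053;  mass: 105.99x + 84.01y = 0.6193
Solving, x = 4.283 × 10^-3 mol, y = 1.968 × 10^-3 mol
mass of Na2CO3 = 4.283 × 10^-3 × 105.99 = 0.4539 g
% Na2CO3 = 0.4539 / 0.6193 × 100 = 73.30 %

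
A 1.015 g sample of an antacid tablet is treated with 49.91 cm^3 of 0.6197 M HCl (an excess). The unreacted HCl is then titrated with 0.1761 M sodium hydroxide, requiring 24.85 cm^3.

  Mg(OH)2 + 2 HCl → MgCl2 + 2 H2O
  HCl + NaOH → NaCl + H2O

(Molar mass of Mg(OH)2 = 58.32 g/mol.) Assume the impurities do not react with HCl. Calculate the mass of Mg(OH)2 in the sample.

n(HCl) added = 0.04991 × 0.6197 = 0.03093 mol
n(NaOH) used in back-titration = 0.02485 × 0.1761 = 4.376 × 10^-3 mol
n(HCl) left over = 4.376 × 10^-3 mol (1:1 ratio)
n(HCl) consumed by analyte = 0.03093 − 4.376 × 10^-3 = 0.02655 mol
From the 1:2 ratio, n(Mg(OH)2) = 1/2 × 0.02655 = 0.01328 mol
mass of Mg(OH)2 = 0.01328 × 58.32 = 0.7743 g

0.7743 g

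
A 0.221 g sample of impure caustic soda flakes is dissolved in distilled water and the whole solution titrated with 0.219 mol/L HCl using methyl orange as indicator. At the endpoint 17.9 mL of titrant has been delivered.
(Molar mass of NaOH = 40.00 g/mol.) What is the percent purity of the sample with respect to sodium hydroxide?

71.0 %

NaOH + HCl → NaCl + H2O
n(HCl) = 0.0179 L × 0.219 mol/L = 3.92 × 10^-3 mol
n(NaOH) = 3.92 × 10^-3 mol (1:1 ratio)
mass of NaOH = 3.92 × 10^-3 × 40.00 g/mol = 0.157 g
% NaOH = 0.157 / 0.221 × 100 = 71.0 %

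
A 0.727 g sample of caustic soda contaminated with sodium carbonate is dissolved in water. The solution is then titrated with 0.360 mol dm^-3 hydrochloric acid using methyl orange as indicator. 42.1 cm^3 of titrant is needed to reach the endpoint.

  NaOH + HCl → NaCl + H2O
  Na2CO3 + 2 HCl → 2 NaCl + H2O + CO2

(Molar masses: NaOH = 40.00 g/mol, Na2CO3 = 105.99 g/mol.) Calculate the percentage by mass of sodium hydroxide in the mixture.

n(HCl) = 0.0421 × 0.360 = 0.0152 mol
Let x = n(NaOH), y = n(Na2CO3).
Titrant: 1x + 2y = 0.0152;  mass: 40.00x + 105.99y = 0.727
Solving, x = 5.86 × 10^-3 mol, y = 4.65 × 10^-3 mol
mass of NaOH = 5.86 × 10^-3 × 40.00 = 0.235 g
% NaOH = 0.235 / 0.727 × 100 = 32.3 %

32.3 %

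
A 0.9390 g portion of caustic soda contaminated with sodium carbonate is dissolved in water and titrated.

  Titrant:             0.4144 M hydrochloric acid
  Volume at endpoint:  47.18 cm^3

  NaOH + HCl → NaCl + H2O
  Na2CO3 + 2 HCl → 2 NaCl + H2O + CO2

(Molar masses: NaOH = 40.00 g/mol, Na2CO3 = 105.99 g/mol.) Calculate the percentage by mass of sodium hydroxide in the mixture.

n(HCl) = 0.04718 × 0.4144 = 0.01955 mol
Let x = n(NaOH), y = n(Na2CO3).
Titrant: 1x + 2y = 0.01955;  mass: 40.00x + 105.99y = 0.9390
Solving, x = 7.474 × 10^-3 mol, y = 6.039 × 10^-3 mol
mass of NaOH = 7.474 × 10^-3 × 40.00 = 0.2990 g
% NaOH = 0.2990 / 0.9390 × 100 = 31.84 %

31.84 %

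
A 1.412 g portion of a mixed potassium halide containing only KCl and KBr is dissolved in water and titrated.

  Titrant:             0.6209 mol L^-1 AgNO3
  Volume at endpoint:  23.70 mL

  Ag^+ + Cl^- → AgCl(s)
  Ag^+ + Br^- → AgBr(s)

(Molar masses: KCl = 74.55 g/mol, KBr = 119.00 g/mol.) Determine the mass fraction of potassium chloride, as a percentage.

n(AgNO3) = 0.02370 × 0.6209 = 0.01472 mol
Let x = n(KCl), y = n(KBr).
Titrant: 1x + 1y = 0.01472;  mass: 74.55x + 119.00y = 1.412
Solving, x = 7.629 × 10^-3 mol, y = 7.086 × 10^-3 mol
mass of KCl = 7.629 × 10^-3 × 74.55 = 0.5688 g
% KCl = 0.5688 / 1.412 × 100 = 40.28 %

40.28 %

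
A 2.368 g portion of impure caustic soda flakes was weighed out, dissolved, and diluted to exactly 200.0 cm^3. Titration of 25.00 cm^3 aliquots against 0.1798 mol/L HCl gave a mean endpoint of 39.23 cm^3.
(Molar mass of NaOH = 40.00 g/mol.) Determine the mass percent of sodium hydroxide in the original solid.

NaOH + HCl → NaCl + H2O
n(HCl) per titration = 0.03923 × 0.1798 = 7.054 × 10^-3 mol
n(NaOH) in each aliquot = 7.054 × 10^-3 mol (1:1 ratio)
n(NaOH) in the whole flask = 7.054 × 10^-3 × 200.0/25.00 = 0.05643 mol
mass of NaOH = 0.05643 × 40.00 = 2.257 g
% NaOH = 2.257 / 2.368 × 100 = 95.32 %

95.32 %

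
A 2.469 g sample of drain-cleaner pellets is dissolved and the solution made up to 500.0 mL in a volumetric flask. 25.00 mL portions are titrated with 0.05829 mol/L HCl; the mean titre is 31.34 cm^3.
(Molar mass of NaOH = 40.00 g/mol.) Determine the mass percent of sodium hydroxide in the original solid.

59.19 %

NaOH + HCl → NaCl + H2O
n(HCl) per titration = 0.03134 × 0.05829 = 1.827 × 10^-3 mol
n(NaOH) in each aliquot = 1.827 × 10^-3 mol (1:1 ratio)
n(NaOH) in the whole flask = 1.827 × 10^-3 × 500.0/25.00 = 0.03654 mol
mass of NaOH = 0.03654 × 40.00 = 1.461 g
% NaOH = 1.461 / 2.469 × 100 = 59.19 %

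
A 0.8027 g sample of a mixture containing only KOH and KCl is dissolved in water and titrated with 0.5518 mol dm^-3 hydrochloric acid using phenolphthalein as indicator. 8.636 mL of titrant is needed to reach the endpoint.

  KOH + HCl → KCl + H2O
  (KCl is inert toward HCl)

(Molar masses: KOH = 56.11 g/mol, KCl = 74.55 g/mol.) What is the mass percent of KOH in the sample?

33.31 %

n(HCl) = 0.008636 × 0.5518 = 4.765 × 10^-3 mol
Let x = n(KOH), y = n(KCl).
Titrant: 1x = 4.765 × 10^-3;  mass: 56.11x + 74.55y = 0.8027
Solving, x = 4.765 × 10^-3 mol, y = 7.181 × 10^-3 mol
mass of KOH = 4.765 × 10^-3 × 56.11 = 0.2674 g
% KOH = 0.2674 / 0.8027 × 100 = 33.31 %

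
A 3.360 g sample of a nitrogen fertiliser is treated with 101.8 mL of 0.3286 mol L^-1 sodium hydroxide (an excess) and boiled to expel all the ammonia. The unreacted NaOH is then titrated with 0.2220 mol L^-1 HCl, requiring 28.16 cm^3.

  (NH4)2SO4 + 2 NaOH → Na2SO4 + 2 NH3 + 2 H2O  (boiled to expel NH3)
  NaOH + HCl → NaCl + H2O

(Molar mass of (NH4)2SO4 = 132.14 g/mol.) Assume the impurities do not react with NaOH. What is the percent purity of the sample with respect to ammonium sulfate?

n(NaOH) added = 0.1018 × 0.3286 = 0.03345 mol
n(HCl) used in back-titration = 0.02816 × 0.2220 = 6.252 × 10^-3 mol
n(NaOH) left over = 6.252 × 10^-3 mol (1:1 ratio)
n(NaOH) consumed by analyte = 0.03345 − 6.252 × 10^-3 = 0.02720 mol
From the 1:2 ratio, n((NH4)2SO4) = 1/2 × 0.02720 = 0.01360 mol
mass of (NH4)2SO4 = 0.01360 × 132.14 = 1.797 g
% (NH4)2SO4 = 1.797 / 3.360 × 100 = 53.49 %

53.49 %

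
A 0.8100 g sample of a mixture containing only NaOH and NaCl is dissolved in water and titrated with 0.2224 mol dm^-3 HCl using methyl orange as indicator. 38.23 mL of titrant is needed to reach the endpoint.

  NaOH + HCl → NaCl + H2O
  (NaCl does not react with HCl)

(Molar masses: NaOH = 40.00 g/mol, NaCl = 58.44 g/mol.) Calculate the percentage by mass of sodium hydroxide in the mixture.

n(HCl) = 0.03823 × 0.2224 = 8.502 × 10^-3 mol
Let x = n(NaOH), y = n(NaCl).
Titrant: 1x = 8.502 × 10^-3;  mass: 40.00x + 58.44y = 0.8100
Solving, x = 8.502 × 10^-3 mol, y = 8.041 × 10^-3 mol
mass of NaOH = 8.502 × 10^-3 × 40.00 = 0.3401 g
% NaOH = 0.3401 / 0.8100 × 100 = 41.99 %

41.99 %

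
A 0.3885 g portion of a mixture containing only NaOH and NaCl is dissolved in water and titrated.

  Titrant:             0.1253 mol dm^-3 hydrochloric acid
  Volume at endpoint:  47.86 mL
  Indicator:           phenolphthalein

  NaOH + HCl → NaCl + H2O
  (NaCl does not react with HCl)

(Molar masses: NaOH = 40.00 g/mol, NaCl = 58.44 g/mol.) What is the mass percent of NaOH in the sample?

61.74 %

n(HCl) = 0.04786 × 0.1253 = 5.997 × 10^-3 mol
Let x = n(NaOH), y = n(NaCl).
Titrant: 1x = 5.997 × 10^-3;  mass: 40.00x + 58.44y = 0.3885
Solving, x = 5.997 × 10^-3 mol, y = 2.543 × 10^-3 mol
mass of NaOH = 5.997 × 10^-3 × 40.00 = 0.2399 g
% NaOH = 0.2399 / 0.3885 × 100 = 61.74 %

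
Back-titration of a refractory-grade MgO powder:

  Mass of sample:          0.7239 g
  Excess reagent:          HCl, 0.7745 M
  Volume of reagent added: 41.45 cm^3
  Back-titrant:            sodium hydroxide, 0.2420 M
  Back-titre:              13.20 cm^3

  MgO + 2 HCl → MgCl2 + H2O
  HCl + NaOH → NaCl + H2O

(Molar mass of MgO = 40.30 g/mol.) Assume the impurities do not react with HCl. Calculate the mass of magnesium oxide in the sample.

0.5825 g

n(HCl) added = 0.04145 × 0.7745 = 0.03210 mol
n(NaOH) used in back-titration = 0.01320 × 0.2420 = 3.194 × 10^-3 mol
n(HCl) left over = 3.194 × 10^-3 mol (1:1 ratio)
n(HCl) consumed by analyte = 0.03210 − 3.194 × 10^-3 = 0.02891 mol
From the 1:2 ratio, n(MgO) = 1/2 × 0.02891 = 0.01445 mol
mass of MgO = 0.01445 × 40.30 = 0.5825 g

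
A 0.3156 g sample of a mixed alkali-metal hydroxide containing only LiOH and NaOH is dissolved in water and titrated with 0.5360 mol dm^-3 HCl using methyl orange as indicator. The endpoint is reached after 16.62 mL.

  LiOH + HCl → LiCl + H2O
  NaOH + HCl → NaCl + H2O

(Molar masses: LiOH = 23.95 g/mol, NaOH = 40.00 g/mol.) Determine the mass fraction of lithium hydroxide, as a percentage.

n(HCl) = 0.01662 × 0.5360 = 8.908 × 10^-3 mol
Let x = n(LiOH), y = n(NaOH).
Titrant: 1x + 1y = 8.908 × 10^-3;  mass: 23.95x + 40.00y = 0.3156
Solving, x = 2.538 × 10^-3 mol, y = 6.370 × 10^-3 mol
mass of LiOH = 2.538 × 10^-3 × 23.95 = 0.06078 g
% LiOH = 0.06078 / 0.3156 × 100 = 19.26 %

19.26 %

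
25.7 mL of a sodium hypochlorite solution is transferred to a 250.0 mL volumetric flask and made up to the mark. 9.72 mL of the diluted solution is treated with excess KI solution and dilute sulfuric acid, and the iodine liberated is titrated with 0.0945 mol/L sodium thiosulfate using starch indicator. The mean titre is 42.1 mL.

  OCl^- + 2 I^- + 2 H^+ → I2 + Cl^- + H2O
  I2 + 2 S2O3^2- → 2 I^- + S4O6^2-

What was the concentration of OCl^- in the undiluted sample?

1.99 mol/L

n(S2O3^2-) = 0.0421 × 0.0945 = 3.98 × 10^-3 mol
n(I2) = n(S2O3^2-)/2 = 1.99 × 10^-3 mol
n(OCl^-) in the aliquot = 1.99 × 10^-3 mol (1:1 ratio)
[OCl^-]_dilute = 1.99 × 10^-3 / 0.00972 = 0.205 mol/L
[OCl^-]_original = 0.205 × 250.0/25.7 = 1.99 mol/L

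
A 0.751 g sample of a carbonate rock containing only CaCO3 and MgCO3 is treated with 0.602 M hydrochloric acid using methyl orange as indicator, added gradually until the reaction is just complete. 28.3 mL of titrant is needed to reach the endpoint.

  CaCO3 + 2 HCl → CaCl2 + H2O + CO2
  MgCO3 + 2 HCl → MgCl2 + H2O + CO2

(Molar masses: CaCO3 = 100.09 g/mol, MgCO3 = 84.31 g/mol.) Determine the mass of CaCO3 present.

0.208 g

n(HCl) = 0.0283 × 0.602 = 0.0170 mol
Let x = n(CaCO3), y = n(MgCO3).
Titrant: 2x + 2y = 0.0170;  mass: 100.09x + 84.31y = 0.751
Solving, x = 2.08 × 10^-3 mol, y = 6.44 × 10^-3 mol
mass of CaCO3 = 2.08 × 10^-3 × 100.09 = 0.208 g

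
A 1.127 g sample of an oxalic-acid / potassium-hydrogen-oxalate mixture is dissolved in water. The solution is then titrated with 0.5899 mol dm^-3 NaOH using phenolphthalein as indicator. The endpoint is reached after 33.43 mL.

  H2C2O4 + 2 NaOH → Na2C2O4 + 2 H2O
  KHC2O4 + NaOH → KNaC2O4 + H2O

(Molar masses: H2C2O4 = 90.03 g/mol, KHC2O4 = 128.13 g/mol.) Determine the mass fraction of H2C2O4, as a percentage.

67.27 %

n(NaOH) = 0.03343 × 0.5899 = 0.01972 mol
Let x = n(H2C2O4), y = n(KHC2O4).
Titrant: 2x + 1y = 0.01972;  mass: 90.03x + 128.13y = 1.127
Solving, x = 8.421 × 10^-3 mol, y = 2.879 × 10^-3 mol
mass of H2C2O4 = 8.421 × 10^-3 × 90.03 = 0.7581 g
% H2C2O4 = 0.7581 / 1.127 × 100 = 67.27 %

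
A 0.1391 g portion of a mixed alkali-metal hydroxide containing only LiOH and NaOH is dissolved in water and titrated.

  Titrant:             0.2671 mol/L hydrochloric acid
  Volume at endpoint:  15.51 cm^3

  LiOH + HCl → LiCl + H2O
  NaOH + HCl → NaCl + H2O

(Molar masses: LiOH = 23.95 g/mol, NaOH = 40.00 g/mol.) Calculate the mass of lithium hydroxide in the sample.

0.03971 g

n(HCl) = 0.01551 × 0.2671 = 4.143 × 10^-3 mol
Let x = n(LiOH), y = n(NaOH).
Titrant: 1x + 1y = 4.143 × 10^-3;  mass: 23.95x + 40.00y = 0.1391
Solving, x = 1.658 × 10^-3 mol, y = 2.485 × 10^-3 mol
mass of LiOH = 1.658 × 10^-3 × 23.95 = 0.03971 g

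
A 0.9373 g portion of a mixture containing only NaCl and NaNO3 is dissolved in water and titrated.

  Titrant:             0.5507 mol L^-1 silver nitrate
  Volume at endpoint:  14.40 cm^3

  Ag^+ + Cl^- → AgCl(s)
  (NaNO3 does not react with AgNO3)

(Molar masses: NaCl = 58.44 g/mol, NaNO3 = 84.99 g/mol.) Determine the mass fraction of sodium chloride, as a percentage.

49.44 %

n(AgNO3) = 0.01440 × 0.5507 = 7.930 × 10^-3 mol
Let x = n(NaCl), y = n(NaNO3).
Titrant: 1x = 7.930 × 10^-3;  mass: 58.44x + 84.99y = 0.9373
Solving, x = 7.930 × 10^-3 mol, y = 5.576 × 10^-3 mol
mass of NaCl = 7.930 × 10^-3 × 58.44 = 0.4634 g
% NaCl = 0.4634 / 0.9373 × 100 = 49.44 %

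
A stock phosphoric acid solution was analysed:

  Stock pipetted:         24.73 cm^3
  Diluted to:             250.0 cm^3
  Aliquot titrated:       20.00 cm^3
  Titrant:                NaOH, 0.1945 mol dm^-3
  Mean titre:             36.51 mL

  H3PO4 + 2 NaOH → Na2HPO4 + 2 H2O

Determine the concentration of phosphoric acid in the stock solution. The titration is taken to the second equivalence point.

1.795 mol/L

n(NaOH) = 0.03651 × 0.1945 = 7.101 × 10^-3 mol
From the 1:2 ratio, n(H3PO4) in the aliquot = 1/2 × 7.101 × 10^-3 = 3.551 × 10^-3 mol
[H3PO4]_dilute = 3.551 × 10^-3 / 0.02000 = 0.1775 mol/L
Dilution factor = 250.0 / 24.73 = 10.11
[H3PO4]_stock = 0.1775 × 10.11 = 1.795 mol/L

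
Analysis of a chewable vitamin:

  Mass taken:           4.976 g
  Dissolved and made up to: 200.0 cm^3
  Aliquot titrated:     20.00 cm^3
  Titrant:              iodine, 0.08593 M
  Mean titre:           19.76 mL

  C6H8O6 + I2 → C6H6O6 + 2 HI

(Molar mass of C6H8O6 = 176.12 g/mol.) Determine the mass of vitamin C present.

2.990 g

n(I2) per titration = 0.01976 × 0.08593 = 1.698 × 10^-3 mol
n(C6H8O6) in each aliquot = 1.698 × 10^-3 mol (1:1 ratio)
n(C6H8O6) in the whole flask = 1.698 × 10^-3 × 200.0/20.00 = 0.01698 mol
mass of C6H8O6 = 0.01698 × 176.12 = 2.990 g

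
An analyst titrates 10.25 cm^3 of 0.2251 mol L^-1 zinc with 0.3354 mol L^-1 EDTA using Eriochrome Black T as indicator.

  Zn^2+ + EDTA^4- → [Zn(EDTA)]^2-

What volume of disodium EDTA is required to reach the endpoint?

n(Zn2+) = 0.01025 L × 0.2251 mol/L = 2.307 × 10^-3 mol
n(EDTA) = 2.307 × 10^-3 mol (1:1 stoichiometry)
V(EDTA) = 2.307 × 10^-3 mol / 0.3354 mol/L = 0.006879 L = 6.879 mL

6.879 mL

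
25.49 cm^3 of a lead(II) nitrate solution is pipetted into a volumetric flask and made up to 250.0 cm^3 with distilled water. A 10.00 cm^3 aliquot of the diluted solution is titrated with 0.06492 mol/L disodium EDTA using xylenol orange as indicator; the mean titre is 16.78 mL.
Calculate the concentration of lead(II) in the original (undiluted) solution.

1.068 mol/L

Pb^2+ + EDTA^4- → [Pb(EDTA)]^2-
n(EDTA) = 0.01678 × 0.06492 = 1.089 × 10^-3 mol
n(Pb2+) in the aliquot = 1.089 × 10^-3 mol (1:1 ratio)
[Pb2+]_dilute = 1.089 × 10^-3 / 0.01000 = 0.1089 mol/L
Dilution factor = 250.0 / 25.49 = 9.808
[Pb2+]_stock = 0.1089 × 9.808 = 1.068 mol/L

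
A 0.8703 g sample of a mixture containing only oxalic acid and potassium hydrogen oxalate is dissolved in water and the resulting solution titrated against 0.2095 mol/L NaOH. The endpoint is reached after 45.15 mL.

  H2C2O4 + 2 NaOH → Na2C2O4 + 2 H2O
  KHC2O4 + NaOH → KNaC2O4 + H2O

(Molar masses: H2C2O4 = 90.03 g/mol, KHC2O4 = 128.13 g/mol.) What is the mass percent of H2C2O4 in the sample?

21.26 %

n(NaOH) = 0.04515 × 0.2095 = 9.459 × 10^-3 mol
Let x = n(H2C2O4), y = n(KHC2O4).
Titrant: 2x + 1y = 9.459 × 10^-3;  mass: 90.03x + 128.13y = 0.8703
Solving, x = 2.055 × 10^-3 mol, y = 5.348 × 10^-3 mol
mass of H2C2O4 = 2.055 × 10^-3 × 90.03 = 0.1850 g
% H2C2O4 = 0.1850 / 0.8703 × 100 = 21.26 %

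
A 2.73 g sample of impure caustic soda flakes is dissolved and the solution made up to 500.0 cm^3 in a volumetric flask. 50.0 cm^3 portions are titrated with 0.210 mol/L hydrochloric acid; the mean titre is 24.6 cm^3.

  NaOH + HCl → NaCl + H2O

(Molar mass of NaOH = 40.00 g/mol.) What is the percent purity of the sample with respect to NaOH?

n(HCl) per titration = 0.0246 × 0.210 = 5.17 × 10^-3 mol
n(NaOH) in each aliquot = 5.17 × 10^-3 mol (1:1 ratio)
n(NaOH) in the whole flask = 5.17 × 10^-3 × 500.0/50.0 = 0.0517 mol
mass of NaOH = 0.0517 × 40.00 = 2.07 g
% NaOH = 2.07 / 2.73 × 100 = 75.7 %

75.7 %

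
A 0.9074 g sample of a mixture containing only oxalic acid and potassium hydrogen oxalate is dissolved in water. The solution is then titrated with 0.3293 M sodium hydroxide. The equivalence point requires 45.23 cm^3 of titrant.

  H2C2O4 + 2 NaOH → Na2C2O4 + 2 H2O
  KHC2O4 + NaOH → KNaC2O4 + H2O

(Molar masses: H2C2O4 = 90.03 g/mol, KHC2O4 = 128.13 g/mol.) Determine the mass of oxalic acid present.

0.5421 g

n(NaOH) = 0.04523 × 0.3293 = 0.01489 mol
Let x = n(H2C2O4), y = n(KHC2O4).
Titrant: 2x + 1y = 0.01489;  mass: 90.03x + 128.13y = 0.9074
Solving, x = 6.022 × 10^-3 mol, y = 2.851 × 10^-3 mol
mass of H2C2O4 = 6.022 × 10^-3 × 90.03 = 0.5421 g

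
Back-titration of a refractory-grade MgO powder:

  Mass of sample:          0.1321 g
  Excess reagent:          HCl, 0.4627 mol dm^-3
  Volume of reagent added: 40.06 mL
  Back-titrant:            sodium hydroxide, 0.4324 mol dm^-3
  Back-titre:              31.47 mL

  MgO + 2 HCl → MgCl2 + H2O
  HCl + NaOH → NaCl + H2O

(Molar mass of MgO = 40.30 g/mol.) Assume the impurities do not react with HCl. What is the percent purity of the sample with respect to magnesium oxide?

n(HCl) added = 0.04006 × 0.4627 = 0.01854 mol
n(NaOH) used in back-titration = 0.03147 × 0.4324 = 0.01361 mol
n(HCl) left over = 0.01361 mol (1:1 ratio)
n(HCl) consumed by analyte = 0.01854 − 0.01361 = 4.928 × 10^-3 mol
From the 1:2 ratio, n(MgO) = 1/2 × 4.928 × 10^-3 = 2.464 × 10^-3 mol
mass of MgO = 2.464 × 10^-3 × 40.30 = 0.09930 g
% MgO = 0.09930 / 0.1321 × 100 = 75.17 %

75.17 %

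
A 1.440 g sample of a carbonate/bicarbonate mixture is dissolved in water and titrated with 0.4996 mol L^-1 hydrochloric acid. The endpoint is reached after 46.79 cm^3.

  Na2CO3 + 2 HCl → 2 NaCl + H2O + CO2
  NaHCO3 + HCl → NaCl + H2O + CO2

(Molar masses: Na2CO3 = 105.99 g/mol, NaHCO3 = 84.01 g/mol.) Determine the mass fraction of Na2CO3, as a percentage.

62.16 %

n(HCl) = 0.04679 × 0.4996 = 0.02338 mol
Let x = n(Na2CO3), y = n(NaHCO3).
Titrant: 2x + 1y = 0.02338;  mass: 105.99x + 84.01y = 1.440
Solving, x = 8.445 × 10^-3 mol, y = 6.486 × 10^-3 mol
mass of Na2CO3 = 8.445 × 10^-3 × 105.99 = 0.8951 g
% Na2CO3 = 0.8951 / 1.440 × 100 = 62.16 %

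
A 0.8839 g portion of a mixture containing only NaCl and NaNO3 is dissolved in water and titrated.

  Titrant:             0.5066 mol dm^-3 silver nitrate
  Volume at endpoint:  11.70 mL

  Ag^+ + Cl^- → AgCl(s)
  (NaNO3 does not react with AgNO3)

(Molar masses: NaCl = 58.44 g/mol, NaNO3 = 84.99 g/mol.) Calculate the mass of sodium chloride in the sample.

n(AgNO3) = 0.01170 × 0.5066 = 5.927 × 10^-3 mol
Let x = n(NaCl), y = n(NaNO3).
Titrant: 1x = 5.927 × 10^-3;  mass: 58.44x + 84.99y = 0.8839
Solving, x = 5.927 × 10^-3 mol, y = 6.324 × 10^-3 mol
mass of NaCl = 5.927 × 10^-3 × 58.44 = 0.3464 g

0.3464 g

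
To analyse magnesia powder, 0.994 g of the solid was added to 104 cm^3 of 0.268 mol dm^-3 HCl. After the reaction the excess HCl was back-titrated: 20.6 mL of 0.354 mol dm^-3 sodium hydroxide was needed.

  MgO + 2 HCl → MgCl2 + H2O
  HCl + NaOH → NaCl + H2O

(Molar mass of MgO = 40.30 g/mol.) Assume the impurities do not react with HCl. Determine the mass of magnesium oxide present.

0.415 g

n(HCl) added = 0.104 × 0.268 = 0.0279 mol
n(NaOH) used in back-titration = 0.0206 × 0.354 = 7.29 × 10^-3 mol
n(HCl) left over = 7.29 × 10^-3 mol (1:1 ratio)
n(HCl) consumed by analyte = 0.0279 − 7.29 × 10^-3 = 0.0206 mol
From the 1:2 ratio, n(MgO) = 1/2 × 0.0206 = 0.0103 mol
mass of MgO = 0.0103 × 40.30 = 0.415 g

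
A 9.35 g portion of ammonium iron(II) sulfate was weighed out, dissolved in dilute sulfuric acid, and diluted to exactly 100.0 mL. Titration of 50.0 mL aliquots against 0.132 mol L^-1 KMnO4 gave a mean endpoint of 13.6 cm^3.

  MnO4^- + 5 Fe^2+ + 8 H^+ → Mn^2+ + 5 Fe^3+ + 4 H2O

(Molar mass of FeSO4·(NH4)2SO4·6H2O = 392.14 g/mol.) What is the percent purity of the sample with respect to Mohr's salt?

n(KMnO4) per titration = 0.0136 × 0.132 = 1.80 × 10^-3 mol
From the 5:1 ratio, n(FeSO4·(NH4)2SO4·6H2O) in each aliquot = 5/1 × 1.80 × 10^-3 = 8.98 × 10^-3 mol
n(FeSO4·(NH4)2SO4·6H2O) in the whole flask = 8.98 × 10^-3 × 100.0/50.0 = 0.0180 mol
mass of FeSO4·(NH4)2SO4·6H2O = 0.0180 × 392.14 = 7.04 g
% FeSO4·(NH4)2SO4·6H2O = 7.04 / 9.35 × 100 = 75.3 %

75.3 %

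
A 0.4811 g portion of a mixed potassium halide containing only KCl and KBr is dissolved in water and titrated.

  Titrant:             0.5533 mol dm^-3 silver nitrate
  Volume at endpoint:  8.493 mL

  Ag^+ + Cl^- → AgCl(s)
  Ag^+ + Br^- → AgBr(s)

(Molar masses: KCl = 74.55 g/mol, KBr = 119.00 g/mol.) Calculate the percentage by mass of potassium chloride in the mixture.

27.23 %

n(AgNO3) = 0.008493 × 0.5533 = 4.699 × 10^-3 mol
Let x = n(KCl), y = n(KBr).
Titrant: 1x + 1y = 4.699 × 10^-3;  mass: 74.55x + 119.00y = 0.4811
Solving, x = 1.757 × 10^-3 mol, y = 2.942 × 10^-3 mol
mass of KCl = 1.757 × 10^-3 × 74.55 = 0.1310 g
% KCl = 0.1310 / 0.4811 × 100 = 27.23 %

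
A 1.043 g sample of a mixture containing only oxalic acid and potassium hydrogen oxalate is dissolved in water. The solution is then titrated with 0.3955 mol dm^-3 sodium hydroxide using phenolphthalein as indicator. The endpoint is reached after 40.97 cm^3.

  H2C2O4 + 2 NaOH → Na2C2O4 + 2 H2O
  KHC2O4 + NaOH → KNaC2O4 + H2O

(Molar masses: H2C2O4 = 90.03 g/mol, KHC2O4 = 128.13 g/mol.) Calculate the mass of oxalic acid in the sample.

n(NaOH) = 0.04097 × 0.3955 = 0.01620 mol
Let x = n(H2C2O4), y = n(KHC2O4).
Titrant: 2x + 1y = 0.01620;  mass: 90.03x + 128.13y = 1.043
Solving, x = 6.215 × 10^-3 mol, y = 3.773 × 10^-3 mol
mass of H2C2O4 = 6.215 × 10^-3 × 90.03 = 0.5596 g

0.5596 g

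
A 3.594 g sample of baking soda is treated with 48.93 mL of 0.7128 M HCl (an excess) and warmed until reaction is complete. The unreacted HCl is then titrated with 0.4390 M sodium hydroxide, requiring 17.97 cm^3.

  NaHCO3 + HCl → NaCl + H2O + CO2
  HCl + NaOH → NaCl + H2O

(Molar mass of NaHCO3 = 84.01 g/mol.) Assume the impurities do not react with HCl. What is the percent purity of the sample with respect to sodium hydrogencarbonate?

63.09 %

n(HCl) added = 0.04893 × 0.7128 = 0.03488 mol
n(NaOH) used in back-titration = 0.01797 × 0.4390 = 7.889 × 10^-3 mol
n(HCl) left over = 7.889 × 10^-3 mol (1:1 ratio)
n(HCl) consumed by analyte = 0.03488 − 7.889 × 10^-3 = 0.02699 mol
n(NaHCO3) = 0.02699 mol (1:1 ratio)
mass of NaHCO3 = 0.02699 × 84.01 = 2.267 g
% NaHCO3 = 2.267 / 3.594 × 100 = 63.09 %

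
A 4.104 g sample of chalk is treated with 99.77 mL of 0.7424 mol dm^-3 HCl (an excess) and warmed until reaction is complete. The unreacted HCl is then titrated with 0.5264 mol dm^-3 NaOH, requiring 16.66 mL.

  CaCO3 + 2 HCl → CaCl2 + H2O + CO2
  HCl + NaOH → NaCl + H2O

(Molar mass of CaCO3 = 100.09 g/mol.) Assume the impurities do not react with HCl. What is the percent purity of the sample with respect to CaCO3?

n(HCl) added = 0.09977 × 0.7424 = 0.07407 mol
n(NaOH) used in back-titration = 0.01666 × 0.5264 = 8.770 × 10^-3 mol
n(HCl) left over = 8.770 × 10^-3 mol (1:1 ratio)
n(HCl) consumed by analyte = 0.07407 − 8.770 × 10^-3 = 0.06530 mol
From the 1:2 ratio, n(CaCO3) = 1/2 × 0.06530 = 0.03265 mol
mass of CaCO3 = 0.03265 × 100.09 = 3.268 g
% CaCO3 = 3.268 / 4.104 × 100 = 79.63 %

79.63 %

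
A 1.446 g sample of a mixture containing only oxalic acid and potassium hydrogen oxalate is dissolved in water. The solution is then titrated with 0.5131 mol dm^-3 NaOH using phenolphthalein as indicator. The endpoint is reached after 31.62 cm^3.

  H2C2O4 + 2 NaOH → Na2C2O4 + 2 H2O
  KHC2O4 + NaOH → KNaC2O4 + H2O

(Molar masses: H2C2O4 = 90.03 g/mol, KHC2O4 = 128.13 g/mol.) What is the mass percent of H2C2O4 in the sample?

23.70 %

n(NaOH) = 0.03162 × 0.5131 = 0.01622 mol
Let x = n(H2C2O4), y = n(KHC2O4).
Titrant: 2x + 1y = 0.01622;  mass: 90.03x + 128.13y = 1.446
Solving, x = 3.807 × 10^-3 mol, y = 8.611 × 10^-3 mol
mass of H2C2O4 = 3.807 × 10^-3 × 90.03 = 0.3427 g
% H2C2O4 = 0.3427 / 1.446 × 100 = 23.70 %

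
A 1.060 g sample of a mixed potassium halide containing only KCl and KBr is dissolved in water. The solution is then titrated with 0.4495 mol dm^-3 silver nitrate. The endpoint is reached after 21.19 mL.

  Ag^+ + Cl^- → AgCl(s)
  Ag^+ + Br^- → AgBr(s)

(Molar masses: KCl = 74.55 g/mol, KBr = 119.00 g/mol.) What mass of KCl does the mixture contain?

n(AgNO3) = 0.02119 × 0.4495 = 9.525 × 10^-3 mol
Let x = n(KCl), y = n(KBr).
Titrant: 1x + 1y = 9.525 × 10^-3;  mass: 74.55x + 119.00y = 1.060
Solving, x = 1.653 × 10^-3 mol, y = 7.872 × 10^-3 mol
mass of KCl = 1.653 × 10^-3 × 74.55 = 0.1232 g

0.1232 g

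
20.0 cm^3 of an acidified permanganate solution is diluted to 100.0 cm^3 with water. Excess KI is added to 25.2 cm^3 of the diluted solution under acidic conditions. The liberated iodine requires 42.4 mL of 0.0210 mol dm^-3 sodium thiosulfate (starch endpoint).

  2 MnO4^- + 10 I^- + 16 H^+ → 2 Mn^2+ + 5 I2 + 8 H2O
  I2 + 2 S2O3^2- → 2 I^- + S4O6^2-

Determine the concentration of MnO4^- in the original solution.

n(S2O3^2-) = 0.0424 × 0.0210 = 8.90 × 10^-4 mol
n(I2) = n(S2O3^2-)/2 = 4.45 × 10^-4 mol
From the 2:5 ratio, n(MnO4^-) in the aliquot = 2/5 × 4.45 × 10^-4 = 1.78 × 10^-4 mol
[MnO4^-]_dilute = 1.78 × 10^-4 / 0.0252 = 0.00707 mol/L
[MnO4^-]_original = 0.00707 × 100.0/20.0 = 0.0353 mol/L

0.0353 mol/L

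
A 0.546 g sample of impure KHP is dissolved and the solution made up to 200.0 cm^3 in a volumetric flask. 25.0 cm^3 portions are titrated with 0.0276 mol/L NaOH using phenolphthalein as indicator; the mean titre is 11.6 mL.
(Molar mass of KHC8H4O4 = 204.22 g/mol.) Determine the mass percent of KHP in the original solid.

95.8 %

KHC8H4O4 + NaOH → KNaC8H4O4 + H2O
n(NaOH) per titration = 0.0116 × 0.0276 = 3.20 × 10^-4 mol
n(KHC8H4O4) in each aliquot = 3.20 × 10^-4 mol (1:1 ratio)
n(KHC8H4O4) in the whole flask = 3.20 × 10^-4 × 200.0/25.0 = 2.56 × 10^-3 mol
mass of KHC8H4O4 = 2.56 × 10^-3 × 204.22 = 0.523 g
% KHC8H4O4 = 0.523 / 0.546 × 100 = 95.8 %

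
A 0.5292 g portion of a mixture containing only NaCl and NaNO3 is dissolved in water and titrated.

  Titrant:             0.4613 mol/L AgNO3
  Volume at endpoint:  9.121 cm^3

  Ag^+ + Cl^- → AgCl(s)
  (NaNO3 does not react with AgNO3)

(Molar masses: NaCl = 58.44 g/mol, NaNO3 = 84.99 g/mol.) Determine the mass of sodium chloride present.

0.2459 g

n(AgNO3) = 0.009121 × 0.4613 = 4.208 × 10^-3 mol
Let x = n(NaCl), y = n(NaNO3).
Titrant: 1x = 4.208 × 10^-3;  mass: 58.44x + 84.99y = 0.5292
Solving, x = 4.208 × 10^-3 mol, y = 3.333 × 10^-3 mol
mass of NaCl = 4.208 × 10^-3 × 58.44 = 0.2459 g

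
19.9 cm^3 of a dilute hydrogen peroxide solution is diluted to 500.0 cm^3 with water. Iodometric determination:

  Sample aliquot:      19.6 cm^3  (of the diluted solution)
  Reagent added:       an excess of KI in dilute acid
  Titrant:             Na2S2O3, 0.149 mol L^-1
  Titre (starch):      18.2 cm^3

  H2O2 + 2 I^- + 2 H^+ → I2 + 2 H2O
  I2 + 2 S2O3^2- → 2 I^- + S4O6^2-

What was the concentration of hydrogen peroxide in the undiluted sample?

n(S2O3^2-) = 0.0182 × 0.149 = 2.71 × 10^-3 mol
n(I2) = n(S2O3^2-)/2 = 1.36 × 10^-3 mol
n(H2O2) in the aliquot = 1.36 × 10^-3 mol (1:1 ratio)
[H2O2]_dilute = 1.36 × 10^-3 / 0.0196 = 0.0692 mol/L
[H2O2]_original = 0.0692 × 500.0/19.9 = 1.74 mol/L

1.74 mol/L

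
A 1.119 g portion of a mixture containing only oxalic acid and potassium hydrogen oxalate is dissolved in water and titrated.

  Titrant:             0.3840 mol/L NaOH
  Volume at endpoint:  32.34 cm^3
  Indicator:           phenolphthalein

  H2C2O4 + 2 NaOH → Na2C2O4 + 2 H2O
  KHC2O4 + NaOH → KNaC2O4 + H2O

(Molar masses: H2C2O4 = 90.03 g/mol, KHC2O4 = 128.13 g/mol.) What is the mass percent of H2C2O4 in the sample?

22.85 %

n(NaOH) = 0.03234 × 0.3840 = 0.01242 mol
Let x = n(H2C2O4), y = n(KHC2O4).
Titrant: 2x + 1y = 0.01242;  mass: 90.03x + 128.13y = 1.119
Solving, x = 2.841 × 10^-3 mol, y = 6.737 × 10^-3 mol
mass of H2C2O4 = 2.841 × 10^-3 × 90.03 = 0.2557 g
% H2C2O4 = 0.2557 / 1.119 × 100 = 22.85 %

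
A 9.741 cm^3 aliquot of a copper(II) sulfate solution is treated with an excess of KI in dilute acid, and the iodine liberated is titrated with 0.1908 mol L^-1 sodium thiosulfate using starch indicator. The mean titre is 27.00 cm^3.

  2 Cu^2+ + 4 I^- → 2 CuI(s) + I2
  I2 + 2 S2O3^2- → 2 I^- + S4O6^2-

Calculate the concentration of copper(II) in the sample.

n(S2O3^2-) = 0.02700 × 0.1908 = 5.152 × 10^-3 mol
n(I2) = n(S2O3^2-)/2 = 2.576 × 10^-3 mol
From the 2:1 ratio, n(Cu2+) in the aliquot = 2/1 × 2.576 × 10^-3 = 5.152 × 10^-3 mol
[Cu2+] = 5.152 × 10^-3 / 0.009741 = 0.5289 mol/L

0.5289 mol/L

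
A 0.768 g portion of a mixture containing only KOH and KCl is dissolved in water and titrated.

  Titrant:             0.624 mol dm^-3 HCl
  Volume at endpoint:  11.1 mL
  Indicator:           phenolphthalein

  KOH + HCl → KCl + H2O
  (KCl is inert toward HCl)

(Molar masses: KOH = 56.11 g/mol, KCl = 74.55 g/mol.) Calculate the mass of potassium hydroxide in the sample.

n(HCl) = 0.0111 × 0.624 = 6.93 × 10^-3 mol
Let x = n(KOH), y = n(KCl).
Titrant: 1x = 6.93 × 10^-3;  mass: 56.11x + 74.55y = 0.768
Solving, x = 6.93 × 10^-3 mol, y = 5.09 × 10^-3 mol
mass of KOH = 6.93 × 10^-3 × 56.11 = 0.389 g

0.389 g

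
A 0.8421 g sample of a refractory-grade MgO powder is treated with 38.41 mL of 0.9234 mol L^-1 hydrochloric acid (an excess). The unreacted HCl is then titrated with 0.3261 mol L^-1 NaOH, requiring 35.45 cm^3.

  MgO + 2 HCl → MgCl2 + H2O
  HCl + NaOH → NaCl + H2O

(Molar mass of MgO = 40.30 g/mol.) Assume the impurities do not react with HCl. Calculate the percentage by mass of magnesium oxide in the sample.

57.21 %

n(HCl) added = 0.03841 × 0.9234 = 0.03547 mol
n(NaOH) used in back-titration = 0.03545 × 0.3261 = 0.01156 mol
n(HCl) left over = 0.01156 mol (1:1 ratio)
n(HCl) consumed by analyte = 0.03547 − 0.01156 = 0.02391 mol
From the 1:2 ratio, n(MgO) = 1/2 × 0.02391 = 0.01195 mol
mass of MgO = 0.01195 × 40.30 = 0.4817 g
% MgO = 0.4817 / 0.8421 × 100 = 57.21 %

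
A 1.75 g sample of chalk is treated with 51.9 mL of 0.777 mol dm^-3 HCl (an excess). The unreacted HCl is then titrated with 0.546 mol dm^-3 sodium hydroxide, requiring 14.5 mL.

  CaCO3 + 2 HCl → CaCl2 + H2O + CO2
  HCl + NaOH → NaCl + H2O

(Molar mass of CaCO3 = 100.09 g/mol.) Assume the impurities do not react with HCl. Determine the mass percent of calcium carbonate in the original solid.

n(HCl) added = 0.0519 × 0.777 = 0.0403 mol
n(NaOH) used in back-titration = 0.0145 × 0.546 = 7.92 × 10^-3 mol
n(HCl) left over = 7.92 × 10^-3 mol (1:1 ratio)
n(HCl) consumed by analyte = 0.0403 − 7.92 × 10^-3 = 0.0324 mol
From the 1:2 ratio, n(CaCO3) = 1/2 × 0.0324 = 0.0162 mol
mass of CaCO3 = 0.0162 × 100.09 = 1.62 g
% CaCO3 = 1.62 / 1.75 × 100 = 92.7 %

92.7 %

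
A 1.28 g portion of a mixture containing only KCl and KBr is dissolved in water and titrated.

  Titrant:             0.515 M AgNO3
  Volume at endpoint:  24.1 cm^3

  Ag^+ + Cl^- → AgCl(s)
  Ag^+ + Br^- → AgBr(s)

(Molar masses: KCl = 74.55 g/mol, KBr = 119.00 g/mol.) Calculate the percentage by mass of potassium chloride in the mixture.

25.8 %

n(AgNO3) = 0.0241 × 0.515 = 0.0124 mol
Let x = n(KCl), y = n(KBr).
Titrant: 1x + 1y = 0.0124;  mass: 74.55x + 119.00y = 1.28
Solving, x = 4.43 × 10^-3 mol, y = 7.98 × 10^-3 mol
mass of KCl = 4.43 × 10^-3 × 74.55 = 0.330 g
% KCl = 0.330 / 1.28 × 100 = 25.8 %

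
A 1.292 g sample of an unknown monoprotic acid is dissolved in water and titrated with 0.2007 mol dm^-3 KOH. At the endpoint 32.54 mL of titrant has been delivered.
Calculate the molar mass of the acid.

197.8 g/mol

n(KOH) = 0.03254 L × 0.2007 mol/L = 6.531 × 10^-3 mol
n(HA) = 6.531 × 10^-3 mol (1:1 ratio)
M = m / n = 1.292 g / 6.531 × 10^-3 mol = 197.8 g/mol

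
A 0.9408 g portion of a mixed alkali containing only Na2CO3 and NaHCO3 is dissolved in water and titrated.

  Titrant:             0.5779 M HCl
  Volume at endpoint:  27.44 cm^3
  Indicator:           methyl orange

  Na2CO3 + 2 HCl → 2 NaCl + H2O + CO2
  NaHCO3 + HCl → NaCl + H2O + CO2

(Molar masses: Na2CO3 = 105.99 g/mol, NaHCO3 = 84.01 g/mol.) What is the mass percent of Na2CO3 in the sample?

n(HCl) = 0.02744 × 0.5779 = 0.01586 mol
Let x = n(Na2CO3), y = n(NaHCO3).
Titrant: 2x + 1y = 0.01586;  mass: 105.99x + 84.01y = 0.9408
Solving, x = 6.310 × 10^-3 mol, y = 3.238 × 10^-3 mol
mass of Na2CO3 = 6.310 × 10^-3 × 105.99 = 0.6688 g
% Na2CO3 = 0.6688 / 0.9408 × 100 = 71.09 %

71.09 %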